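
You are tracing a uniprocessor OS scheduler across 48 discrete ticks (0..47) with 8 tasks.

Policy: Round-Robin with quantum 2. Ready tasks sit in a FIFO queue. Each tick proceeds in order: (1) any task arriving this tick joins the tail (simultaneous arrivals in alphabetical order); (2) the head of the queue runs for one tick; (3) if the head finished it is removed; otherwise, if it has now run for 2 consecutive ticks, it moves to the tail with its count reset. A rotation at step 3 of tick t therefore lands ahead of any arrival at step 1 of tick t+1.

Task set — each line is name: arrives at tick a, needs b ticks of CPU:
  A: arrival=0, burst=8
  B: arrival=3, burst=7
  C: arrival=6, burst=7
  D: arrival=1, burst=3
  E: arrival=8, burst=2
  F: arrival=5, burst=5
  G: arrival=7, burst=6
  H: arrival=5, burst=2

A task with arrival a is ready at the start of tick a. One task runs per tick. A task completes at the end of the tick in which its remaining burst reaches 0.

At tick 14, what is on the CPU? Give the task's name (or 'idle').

running at tick 14 = A

t=0: queue=[A] q_used=0 → run A
t=1: queue=[A,D] q_used=1 → run A
t=2: queue=[D,A] q_used=0 → run D
t=3: queue=[D,A,B] q_used=1 → run D
t=4: queue=[A,B,D] q_used=0 → run A
t=5: queue=[A,B,D,F,H] q_used=1 → run A
t=6: queue=[B,D,F,H,A,C] q_used=0 → run B
t=7: queue=[B,D,F,H,A,C,G] q_used=1 → run B
t=8: queue=[D,F,H,A,C,G,B,E] q_used=0 → run D
t=9: queue=[F,H,A,C,G,B,E] q_used=0 → run F
t=10: queue=[F,H,A,C,G,B,E] q_used=1 → run F
t=11: queue=[H,A,C,G,B,E,F] q_used=0 → run H
t=12: queue=[H,A,C,G,B,E,F] q_used=1 → run H
t=13: queue=[A,C,G,B,E,F] q_used=0 → run A
t=14: queue=[A,C,G,B,E,F] q_used=1 → run A
t=15: queue=[C,G,B,E,F,A] q_used=0 → run C
t=16: queue=[C,G,B,E,F,A] q_used=1 → run C
t=17: queue=[G,B,E,F,A,C] q_used=0 → run G
t=18: queue=[G,B,E,F,A,C] q_used=1 → run G
t=19: queue=[B,E,F,A,C,G] q_used=0 → run B
t=20: queue=[B,E,F,A,C,G] q_used=1 → run B
t=21: queue=[E,F,A,C,G,B] q_used=0 → run E
t=22: queue=[E,F,A,C,G,B] q_used=1 → run E
t=23: queue=[F,A,C,G,B] q_used=0 → run F
t=24: queue=[F,A,C,G,B] q_used=1 → run F
t=25: queue=[A,C,G,B,F] q_used=0 → run A
t=26: queue=[A,C,G,B,F] q_used=1 → run A
t=27: queue=[C,G,B,F] q_used=0 → run C
t=28: queue=[C,G,B,F] q_used=1 → run C
t=29: queue=[G,B,F,C] q_used=0 → run G
t=30: queue=[G,B,F,C] q_used=1 → run G
t=31: queue=[B,F,C,G] q_used=0 → run B
t=32: queue=[B,F,C,G] q_used=1 → run B
t=33: queue=[F,C,G,B] q_used=0 → run F
t=34: queue=[C,G,B] q_used=0 → run C
t=35: queue=[C,G,B] q_used=1 → run C
t=36: queue=[G,B,C] q_used=0 → run G
t=37: queue=[G,B,C] q_used=1 → run G
t=38: queue=[B,C] q_used=0 → run B
t=39: queue=[C] q_used=0 → run C
t=40: (idle)
t=41: (idle)
t=42: (idle)
t=43: (idle)
t=44: (idle)
t=45: (idle)
t=46: (idle)
t=47: (idle)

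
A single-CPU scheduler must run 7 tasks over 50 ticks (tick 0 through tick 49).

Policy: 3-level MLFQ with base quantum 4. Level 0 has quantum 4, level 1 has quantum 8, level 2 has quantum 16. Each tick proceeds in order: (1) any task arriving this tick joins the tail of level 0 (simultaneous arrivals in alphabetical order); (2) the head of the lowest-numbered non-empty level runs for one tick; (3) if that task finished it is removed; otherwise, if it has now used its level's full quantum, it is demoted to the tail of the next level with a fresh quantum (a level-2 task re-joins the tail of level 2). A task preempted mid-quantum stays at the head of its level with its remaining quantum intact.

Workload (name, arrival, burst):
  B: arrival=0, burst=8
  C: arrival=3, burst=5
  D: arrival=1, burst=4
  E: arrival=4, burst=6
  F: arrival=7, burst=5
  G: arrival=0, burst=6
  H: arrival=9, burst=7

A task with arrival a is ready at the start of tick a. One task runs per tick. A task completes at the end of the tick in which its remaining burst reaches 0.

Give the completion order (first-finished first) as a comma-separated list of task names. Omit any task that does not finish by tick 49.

t=0: L0/L1/L2 = BG/-/- → run B
t=1: L0/L1/L2 = BGD/-/- → run B
t=2: L0/L1/L2 = BGD/-/- → run B
t=3: L0/L1/L2 = BGDC/-/- → run B
t=4: L0/L1/L2 = GDCE/B/- → run G
t=5: L0/L1/L2 = GDCE/B/- → run G
t=6: L0/L1/L2 = GDCE/B/- → run G
t=7: L0/L1/L2 = GDCEF/B/- → run G
t=8: L0/L1/L2 = DCEF/BG/- → run D
t=9: L0/L1/L2 = DCEFH/BG/- → run D
t=10: L0/L1/L2 = DCEFH/BG/- → run D
t=11: L0/L1/L2 = DCEFH/BG/- → run D
t=12: L0/L1/L2 = CEFH/BG/- → run C
t=13: L0/L1/L2 = CEFH/BG/- → run C
t=14: L0/L1/L2 = CEFH/BG/- → run C
t=15: L0/L1/L2 = CEFH/BG/- → run C
t=16: L0/L1/L2 = EFH/BGC/- → run E
t=17: L0/L1/L2 = EFH/BGC/- → run E
t=18: L0/L1/L2 = EFH/BGC/- → run E
t=19: L0/L1/L2 = EFH/BGC/- → run E
t=20: L0/L1/L2 = FH/BGCE/- → run F
t=21: L0/L1/L2 = FH/BGCE/- → run F
t=22: L0/L1/L2 = FH/BGCE/- → run F
t=23: L0/L1/L2 = FH/BGCE/- → run F
t=24: L0/L1/L2 = H/BGCEF/- → run H
t=25: L0/L1/L2 = H/BGCEF/- → run H
t=26: L0/L1/L2 = H/BGCEF/- → run H
t=27: L0/L1/L2 = H/BGCEF/- → run H
t=28: L0/L1/L2 = -/BGCEFH/- → run B
t=29: L0/L1/L2 = -/BGCEFH/- → run B
t=30: L0/L1/L2 = -/BGCEFH/- → run B
t=31: L0/L1/L2 = -/BGCEFH/- → run B
t=32: L0/L1/L2 = -/GCEFH/- → run G
t=33: L0/L1/L2 = -/GCEFH/- → run G
t=34: L0/L1/L2 = -/CEFH/- → run C
t=35: L0/L1/L2 = -/EFH/- → run E
t=36: L0/L1/L2 = -/EFH/- → run E
t=37: L0/L1/L2 = -/FH/- → run F
t=38: L0/L1/L2 = -/H/- → run H
t=39: L0/L1/L2 = -/H/- → run H
t=40: L0/L1/L2 = -/H/- → run H
t=41: (idle)
t=42: (idle)
t=43: (idle)
t=44: (idle)
t=45: (idle)
t=46: (idle)
t=47: (idle)
t=48: (idle)
t=49: (idle)

completion order = D, B, G, C, E, F, H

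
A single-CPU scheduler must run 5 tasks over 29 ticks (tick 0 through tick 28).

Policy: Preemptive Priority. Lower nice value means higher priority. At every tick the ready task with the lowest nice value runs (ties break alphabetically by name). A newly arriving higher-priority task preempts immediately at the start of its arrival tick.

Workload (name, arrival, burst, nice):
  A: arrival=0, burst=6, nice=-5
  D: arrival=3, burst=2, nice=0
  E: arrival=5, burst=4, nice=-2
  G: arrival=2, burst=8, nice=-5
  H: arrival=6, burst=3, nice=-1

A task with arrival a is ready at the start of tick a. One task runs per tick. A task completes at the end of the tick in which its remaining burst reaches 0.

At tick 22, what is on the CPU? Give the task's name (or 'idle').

running at tick 22 = D

t=0: ready={A} → run A
t=1: ready={A} → run A
t=2: ready={A,G} → run A
t=3: ready={A,D,G} → run A
t=4: ready={A,D,G} → run A
t=5: ready={A,D,E,G} → run A
t=6: ready={D,E,G,H} → run G
t=7: ready={D,E,G,H} → run G
t=8: ready={D,E,G,H} → run G
t=9: ready={D,E,G,H} → run G
t=10: ready={D,E,G,H} → run G
t=11: ready={D,E,G,H} → run G
t=12: ready={D,E,G,H} → run G
t=13: ready={D,E,G,H} → run G
t=14: ready={D,E,H} → run E
t=15: ready={D,E,H} → run E
t=16: ready={D,E,H} → run E
t=17: ready={D,E,H} → run E
t=18: ready={D,H} → run H
t=19: ready={D,H} → run H
t=20: ready={D,H} → run H
t=21: ready={D} → run D
t=22: ready={D} → run D
t=23: (idle)
t=24: (idle)
t=25: (idle)
t=26: (idle)
t=27: (idle)
t=28: (idle)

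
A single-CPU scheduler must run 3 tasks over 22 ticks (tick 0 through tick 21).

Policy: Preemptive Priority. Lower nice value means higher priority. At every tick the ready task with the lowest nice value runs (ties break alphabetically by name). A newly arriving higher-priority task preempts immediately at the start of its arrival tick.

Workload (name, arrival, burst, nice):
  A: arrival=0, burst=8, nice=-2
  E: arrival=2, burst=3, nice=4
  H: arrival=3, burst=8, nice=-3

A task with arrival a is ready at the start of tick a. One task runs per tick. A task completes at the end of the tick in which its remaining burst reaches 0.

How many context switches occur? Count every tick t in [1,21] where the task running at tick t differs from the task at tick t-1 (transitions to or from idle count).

context switches = 4

t=0: ready={A} → run A
t=1: ready={A} → run A
t=2: ready={A,E} → run A
t=3: ready={A,E,H} → run H
t=4: ready={A,E,H} → run H
t=5: ready={A,E,H} → run H
t=6: ready={A,E,H} → run H
t=7: ready={A,E,H} → run H
t=8: ready={A,E,H} → run H
t=9: ready={A,E,H} → run H
t=10: ready={A,E,H} → run H
t=11: ready={A,E} → run A
t=12: ready={A,E} → run A
t=13: ready={A,E} → run A
t=14: ready={A,E} → run A
t=15: ready={A,E} → run A
t=16: ready={E} → run E
t=17: ready={E} → run E
t=18: ready={E} → run E
t=19: (idle)
t=20: (idle)
t=21: (idle)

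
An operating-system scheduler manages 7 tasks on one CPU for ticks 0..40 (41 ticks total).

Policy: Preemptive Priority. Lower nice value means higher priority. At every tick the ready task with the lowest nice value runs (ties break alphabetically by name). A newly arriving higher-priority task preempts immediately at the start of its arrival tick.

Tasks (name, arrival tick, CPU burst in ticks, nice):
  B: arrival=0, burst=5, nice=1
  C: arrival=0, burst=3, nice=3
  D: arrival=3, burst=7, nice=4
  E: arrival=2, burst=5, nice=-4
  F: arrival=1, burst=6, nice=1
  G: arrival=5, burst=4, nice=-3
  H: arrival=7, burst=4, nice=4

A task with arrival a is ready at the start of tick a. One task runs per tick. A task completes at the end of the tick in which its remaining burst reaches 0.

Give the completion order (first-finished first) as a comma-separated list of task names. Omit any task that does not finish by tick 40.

completion order = E, G, B, F, C, D, H

t=0: ready={B,C} → run B
t=1: ready={B,C,F} → run B
t=2: ready={B,C,E,F} → run E
t=3: ready={B,C,D,E,F} → run E
t=4: ready={B,C,D,E,F} → run E
t=5: ready={B,C,D,E,F,G} → run E
t=6: ready={B,C,D,E,F,G} → run E
t=7: ready={B,C,D,F,G,H} → run G
t=8: ready={B,C,D,F,G,H} → run G
t=9: ready={B,C,D,F,G,H} → run G
t=10: ready={B,C,D,F,G,H} → run G
t=11: ready={B,C,D,F,H} → run B
t=12: ready={B,C,D,F,H} → run B
t=13: ready={B,C,D,F,H} → run B
t=14: ready={C,D,F,H} → run F
t=15: ready={C,D,F,H} → run F
t=16: ready={C,D,F,H} → run F
t=17: ready={C,D,F,H} → run F
t=18: ready={C,D,F,H} → run F
t=19: ready={C,D,F,H} → run F
t=20: ready={C,D,H} → run C
t=21: ready={C,D,H} → run C
t=22: ready={C,D,H} → run C
t=23: ready={D,H} → run D
t=24: ready={D,H} → run D
t=25: ready={D,H} → run D
t=26: ready={D,H} → run D
t=27: ready={D,H} → run D
t=28: ready={D,H} → run D
t=29: ready={D,H} → run D
t=30: ready={H} → run H
t=31: ready={H} → run H
t=32: ready={H} → run H
t=33: ready={H} → run H
t=34: (idle)
t=35: (idle)
t=36: (idle)
t=37: (idle)
t=38: (idle)
t=39: (idle)
t=40: (idle)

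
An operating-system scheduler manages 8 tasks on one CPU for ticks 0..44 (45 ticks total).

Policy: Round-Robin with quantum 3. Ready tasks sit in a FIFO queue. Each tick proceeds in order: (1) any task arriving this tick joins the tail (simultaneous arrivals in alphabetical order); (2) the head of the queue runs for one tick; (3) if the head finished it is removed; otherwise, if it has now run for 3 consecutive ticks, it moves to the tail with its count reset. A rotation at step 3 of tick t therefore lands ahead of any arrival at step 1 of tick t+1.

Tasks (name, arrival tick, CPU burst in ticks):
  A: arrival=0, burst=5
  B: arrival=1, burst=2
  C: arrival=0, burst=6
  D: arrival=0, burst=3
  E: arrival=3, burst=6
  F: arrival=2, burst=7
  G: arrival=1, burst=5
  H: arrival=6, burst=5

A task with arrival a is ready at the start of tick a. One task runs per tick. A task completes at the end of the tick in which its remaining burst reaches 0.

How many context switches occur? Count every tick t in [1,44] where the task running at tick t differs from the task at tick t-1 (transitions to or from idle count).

context switches = 15

t=0: queue=[A,C,D] q_used=0 → run A
t=1: queue=[A,C,D,B,G] q_used=1 → run A
t=2: queue=[A,C,D,B,G,F] q_used=2 → run A
t=3: queue=[C,D,B,G,F,A,E] q_used=0 → run C
t=4: queue=[C,D,B,G,F,A,E] q_used=1 → run C
t=5: queue=[C,D,B,G,F,A,E] q_used=2 → run C
t=6: queue=[D,B,G,F,A,E,C,H] q_used=0 → run D
t=7: queue=[D,B,G,F,A,E,C,H] q_used=1 → run D
t=8: queue=[D,B,G,F,A,E,C,H] q_used=2 → run D
t=9: queue=[B,G,F,A,E,C,H] q_used=0 → run B
t=10: queue=[B,G,F,A,E,C,H] q_used=1 → run B
t=11: queue=[G,F,A,E,C,H] q_used=0 → run G
t=12: queue=[G,F,A,E,C,H] q_used=1 → run G
t=13: queue=[G,F,A,E,C,H] q_used=2 → run G
t=14: queue=[F,A,E,C,H,G] q_used=0 → run F
t=15: queue=[F,A,E,C,H,G] q_used=1 → run F
t=16: queue=[F,A,E,C,H,G] q_used=2 → run F
t=17: queue=[A,E,C,H,G,F] q_used=0 → run A
t=18: queue=[A,E,C,H,G,F] q_used=1 → run A
t=19: queue=[E,C,H,G,F] q_used=0 → run E
t=20: queue=[E,C,H,G,F] q_used=1 → run E
t=21: queue=[E,C,H,G,F] q_used=2 → run E
t=22: queue=[C,H,G,F,E] q_used=0 → run C
t=23: queue=[C,H,G,F,E] q_used=1 → run C
t=24: queue=[C,H,G,F,E] q_used=2 → run C
t=25: queue=[H,G,F,E] q_used=0 → run H
t=26: queue=[H,G,F,E] q_used=1 → run H
t=27: queue=[H,G,F,E] q_used=2 → run H
t=28: queue=[G,F,E,H] q_used=0 → run G
t=29: queue=[G,F,E,H] q_used=1 → run G
t=30: queue=[F,E,H] q_used=0 → run F
t=31: queue=[F,E,H] q_used=1 → run F
t=32: queue=[F,E,H] q_used=2 → run F
t=33: queue=[E,H,F] q_used=0 → run E
t=34: queue=[E,H,F] q_used=1 → run E
t=35: queue=[E,H,F] q_used=2 → run E
t=36: queue=[H,F] q_used=0 → run H
t=37: queue=[H,F] q_used=1 → run H
t=38: queue=[F] q_used=0 → run F
t=39: (idle)
t=40: (idle)
t=41: (idle)
t=42: (idle)
t=43: (idle)
t=44: (idle)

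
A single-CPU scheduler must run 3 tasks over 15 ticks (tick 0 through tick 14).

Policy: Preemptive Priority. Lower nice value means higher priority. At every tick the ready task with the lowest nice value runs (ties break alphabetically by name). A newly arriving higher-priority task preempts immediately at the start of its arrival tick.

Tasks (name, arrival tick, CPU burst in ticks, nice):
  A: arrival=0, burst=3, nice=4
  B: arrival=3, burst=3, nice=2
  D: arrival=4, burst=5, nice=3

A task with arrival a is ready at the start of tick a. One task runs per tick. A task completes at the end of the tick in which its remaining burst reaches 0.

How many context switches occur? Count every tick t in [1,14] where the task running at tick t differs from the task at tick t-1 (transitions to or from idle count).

context switches = 3

t=0: ready={A} → run A
t=1: ready={A} → run A
t=2: ready={A} → run A
t=3: ready={B} → run B
t=4: ready={B,D} → run B
t=5: ready={B,D} → run B
t=6: ready={D} → run D
t=7: ready={D} → run D
t=8: ready={D} → run D
t=9: ready={D} → run D
t=10: ready={D} → run D
t=11: (idle)
t=12: (idle)
t=13: (idle)
t=14: (idle)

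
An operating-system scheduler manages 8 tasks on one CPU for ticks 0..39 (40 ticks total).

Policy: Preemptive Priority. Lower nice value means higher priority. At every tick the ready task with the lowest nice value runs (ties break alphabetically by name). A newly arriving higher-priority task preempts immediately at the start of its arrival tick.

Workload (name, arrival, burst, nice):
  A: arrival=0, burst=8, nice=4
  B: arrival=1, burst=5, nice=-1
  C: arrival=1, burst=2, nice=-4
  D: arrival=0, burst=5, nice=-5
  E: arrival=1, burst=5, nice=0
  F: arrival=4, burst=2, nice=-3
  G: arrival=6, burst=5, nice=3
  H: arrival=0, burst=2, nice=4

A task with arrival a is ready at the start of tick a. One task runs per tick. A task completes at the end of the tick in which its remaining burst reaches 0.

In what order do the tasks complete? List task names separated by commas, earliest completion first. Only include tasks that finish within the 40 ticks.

t=0: ready={A,D,H} → run D
t=1: ready={A,B,C,D,E,H} → run D
t=2: ready={A,B,C,D,E,H} → run D
t=3: ready={A,B,C,D,E,H} → run D
t=4: ready={A,B,C,D,E,F,H} → run D
t=5: ready={A,B,C,E,F,H} → run C
t=6: ready={A,B,C,E,F,G,H} → run C
t=7: ready={A,B,E,F,G,H} → run F
t=8: ready={A,B,E,F,G,H} → run F
t=9: ready={A,B,E,G,H} → run B
t=10: ready={A,B,E,G,H} → run B
t=11: ready={A,B,E,G,H} → run B
t=12: ready={A,B,E,G,H} → run B
t=13: ready={A,B,E,G,H} → run B
t=14: ready={A,E,G,H} → run E
t=15: ready={A,E,G,H} → run E
t=16: ready={A,E,G,H} → run E
t=17: ready={A,E,G,H} → run E
t=18: ready={A,E,G,H} → run E
t=19: ready={A,G,H} → run G
t=20: ready={A,G,H} → run G
t=21: ready={A,G,H} → run G
t=22: ready={A,G,H} → run G
t=23: ready={A,G,H} → run G
t=24: ready={A,H} → run A
t=25: ready={A,H} → run A
t=26: ready={A,H} → run A
t=27: ready={A,H} → run A
t=28: ready={A,H} → run A
t=29: ready={A,H} → run A
t=30: ready={A,H} → run A
t=31: ready={A,H} → run A
t=32: ready={H} → run H
t=33: ready={H} → run H
t=34: (idle)
t=35: (idle)
t=36: (idle)
t=37: (idle)
t=38: (idle)
t=39: (idle)

completion order = D, C, F, B, E, G, A, H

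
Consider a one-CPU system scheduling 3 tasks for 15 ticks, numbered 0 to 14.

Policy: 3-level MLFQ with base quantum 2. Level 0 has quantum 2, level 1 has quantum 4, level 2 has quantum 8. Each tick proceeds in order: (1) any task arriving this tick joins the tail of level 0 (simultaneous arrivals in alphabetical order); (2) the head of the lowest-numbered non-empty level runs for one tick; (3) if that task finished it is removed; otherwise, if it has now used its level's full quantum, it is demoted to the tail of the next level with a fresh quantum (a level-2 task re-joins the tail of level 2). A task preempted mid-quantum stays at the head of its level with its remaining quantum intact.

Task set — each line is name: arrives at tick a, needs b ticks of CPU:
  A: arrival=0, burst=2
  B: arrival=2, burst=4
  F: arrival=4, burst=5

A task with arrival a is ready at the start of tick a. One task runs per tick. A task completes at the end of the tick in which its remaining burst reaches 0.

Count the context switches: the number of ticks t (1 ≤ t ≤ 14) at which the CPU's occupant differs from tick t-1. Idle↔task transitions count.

t=0: L0/L1/L2 = A/-/- → run A
t=1: L0/L1/L2 = A/-/- → run A
t=2: L0/L1/L2 = B/-/- → run B
t=3: L0/L1/L2 = B/-/- → run B
t=4: L0/L1/L2 = F/B/- → run F
t=5: L0/L1/L2 = F/B/- → run F
t=6: L0/L1/L2 = -/BF/- → run B
t=7: L0/L1/L2 = -/BF/- → run B
t=8: L0/L1/L2 = -/F/- → run F
t=9: L0/L1/L2 = -/F/- → run F
t=10: L0/L1/L2 = -/F/- → run F
t=11: (idle)
t=12: (idle)
t=13: (idle)
t=14: (idle)

context switches = 5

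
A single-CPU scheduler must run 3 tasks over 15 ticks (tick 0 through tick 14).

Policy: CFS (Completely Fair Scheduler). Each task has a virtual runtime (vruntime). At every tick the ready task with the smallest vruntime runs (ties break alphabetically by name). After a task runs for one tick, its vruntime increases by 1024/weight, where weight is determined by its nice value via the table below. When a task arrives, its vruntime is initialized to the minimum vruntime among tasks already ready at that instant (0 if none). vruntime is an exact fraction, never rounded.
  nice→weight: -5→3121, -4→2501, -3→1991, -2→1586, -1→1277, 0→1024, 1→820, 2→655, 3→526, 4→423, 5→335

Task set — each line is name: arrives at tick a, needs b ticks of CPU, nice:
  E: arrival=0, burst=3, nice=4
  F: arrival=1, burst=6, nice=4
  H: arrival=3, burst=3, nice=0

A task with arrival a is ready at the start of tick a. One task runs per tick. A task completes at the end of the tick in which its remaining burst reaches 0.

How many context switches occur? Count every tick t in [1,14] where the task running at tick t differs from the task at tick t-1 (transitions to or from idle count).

context switches = 6

t=0: vr[E=0] → run E
t=1: vr[E=1024/423 F=1024/423] → run E
t=2: vr[E=2048/423 F=1024/423] → run F
t=3: vr[E=2048/423 F=2048/423 H=2048/423] → run E
t=4: vr[F=2048/423 H=2048/423] → run F
t=5: vr[F=1024/141 H=2048/423] → run H
t=6: vr[F=1024/141 H=2471/423] → run H
t=7: vr[F=1024/141 H=2894/423] → run H
t=8: vr[F=1024/141] → run F
t=9: vr[F=4096/423] → run F
t=10: vr[F=5120/423] → run F
t=11: vr[F=2048/141] → run F
t=12: (idle)
t=13: (idle)
t=14: (idle)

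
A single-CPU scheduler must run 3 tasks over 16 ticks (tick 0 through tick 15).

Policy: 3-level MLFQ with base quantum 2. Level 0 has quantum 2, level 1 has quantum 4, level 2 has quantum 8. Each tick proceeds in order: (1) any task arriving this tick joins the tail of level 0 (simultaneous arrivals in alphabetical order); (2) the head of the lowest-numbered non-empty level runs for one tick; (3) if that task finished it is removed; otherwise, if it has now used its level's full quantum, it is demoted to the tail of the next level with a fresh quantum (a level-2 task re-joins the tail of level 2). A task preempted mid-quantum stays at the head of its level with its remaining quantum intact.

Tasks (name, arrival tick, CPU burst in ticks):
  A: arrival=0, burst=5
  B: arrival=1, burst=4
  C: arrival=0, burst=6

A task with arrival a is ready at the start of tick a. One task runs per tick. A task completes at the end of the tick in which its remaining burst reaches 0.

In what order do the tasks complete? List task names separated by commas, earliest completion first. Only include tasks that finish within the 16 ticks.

completion order = A, C, B

t=0: L0/L1/L2 = AC/-/- → run A
t=1: L0/L1/L2 = ACB/-/- → run A
t=2: L0/L1/L2 = CB/A/- → run C
t=3: L0/L1/L2 = CB/A/- → run C
t=4: L0/L1/L2 = B/AC/- → run B
t=5: L0/L1/L2 = B/AC/- → run B
t=6: L0/L1/L2 = -/ACB/- → run A
t=7: L0/L1/L2 = -/ACB/- → run A
t=8: L0/L1/L2 = -/ACB/- → run A
t=9: L0/L1/L2 = -/CB/- → run C
t=10: L0/L1/L2 = -/CB/- → run C
t=11: L0/L1/L2 = -/CB/- → run C
t=12: L0/L1/L2 = -/CB/- → run C
t=13: L0/L1/L2 = -/B/- → run B
t=14: L0/L1/L2 = -/B/- → run B
t=15: (idle)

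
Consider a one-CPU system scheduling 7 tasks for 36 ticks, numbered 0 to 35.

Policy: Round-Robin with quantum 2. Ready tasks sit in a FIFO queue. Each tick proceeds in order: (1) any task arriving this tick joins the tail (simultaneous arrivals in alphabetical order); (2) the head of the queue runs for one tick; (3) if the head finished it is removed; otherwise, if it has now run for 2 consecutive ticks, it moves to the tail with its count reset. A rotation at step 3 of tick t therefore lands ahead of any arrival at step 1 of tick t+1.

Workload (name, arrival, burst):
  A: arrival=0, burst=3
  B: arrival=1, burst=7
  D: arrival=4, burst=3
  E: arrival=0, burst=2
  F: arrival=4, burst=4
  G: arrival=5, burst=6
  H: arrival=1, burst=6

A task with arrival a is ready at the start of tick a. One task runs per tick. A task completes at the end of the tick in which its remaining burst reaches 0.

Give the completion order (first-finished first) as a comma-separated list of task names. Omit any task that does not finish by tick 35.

t=0: queue=[A,E] q_used=0 → run A
t=1: queue=[A,E,B,H] q_used=1 → run A
t=2: queue=[E,B,H,A] q_used=0 → run E
t=3: queue=[E,B,H,A] q_used=1 → run E
t=4: queue=[B,H,A,D,F] q_used=0 → run B
t=5: queue=[B,H,A,D,F,G] q_used=1 → run B
t=6: queue=[H,A,D,F,G,B] q_used=0 → run H
t=7: queue=[H,A,D,F,G,B] q_used=1 → run H
t=8: queue=[A,D,F,G,B,H] q_used=0 → run A
t=9: queue=[D,F,G,B,H] q_used=0 → run D
t=10: queue=[D,F,G,B,H] q_used=1 → run D
t=11: queue=[F,G,B,H,D] q_used=0 → run F
t=12: queue=[F,G,B,H,D] q_used=1 → run F
t=13: queue=[G,B,H,D,F] q_used=0 → run G
t=14: queue=[G,B,H,D,F] q_used=1 → run G
t=15: queue=[B,H,D,F,G] q_used=0 → run B
t=16: queue=[B,H,D,F,G] q_used=1 → run B
t=17: queue=[H,D,F,G,B] q_used=0 → run H
t=18: queue=[H,D,F,G,B] q_used=1 → run H
t=19: queue=[D,F,G,B,H] q_used=0 → run D
t=20: queue=[F,G,B,H] q_used=0 → run F
t=21: queue=[F,G,B,H] q_used=1 → run F
t=22: queue=[G,B,H] q_used=0 → run G
t=23: queue=[G,B,H] q_used=1 → run G
t=24: queue=[B,H,G] q_used=0 → run B
t=25: queue=[B,H,G] q_used=1 → run B
t=26: queue=[H,G,B] q_used=0 → run H
t=27: queue=[H,G,B] q_used=1 → run H
t=28: queue=[G,B] q_used=0 → run G
t=29: queue=[G,B] q_used=1 → run G
t=30: queue=[B] q_used=0 → run B
t=31: (idle)
t=32: (idle)
t=33: (idle)
t=34: (idle)
t=35: (idle)

completion order = E, A, D, F, H, G, B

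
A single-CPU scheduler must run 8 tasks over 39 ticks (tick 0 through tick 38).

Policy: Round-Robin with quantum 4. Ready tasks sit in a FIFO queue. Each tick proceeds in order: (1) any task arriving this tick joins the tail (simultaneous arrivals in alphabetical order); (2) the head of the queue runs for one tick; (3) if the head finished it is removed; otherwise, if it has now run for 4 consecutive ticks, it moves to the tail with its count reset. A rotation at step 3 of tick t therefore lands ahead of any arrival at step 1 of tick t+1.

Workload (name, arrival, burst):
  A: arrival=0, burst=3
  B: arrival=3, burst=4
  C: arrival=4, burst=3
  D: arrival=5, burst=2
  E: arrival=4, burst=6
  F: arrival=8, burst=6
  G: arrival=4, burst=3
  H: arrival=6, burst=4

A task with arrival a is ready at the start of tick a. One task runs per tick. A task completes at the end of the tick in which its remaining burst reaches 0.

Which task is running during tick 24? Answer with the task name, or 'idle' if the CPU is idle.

running at tick 24 = F

t=0: queue=[A] q_used=0 → run A
t=1: queue=[A] q_used=1 → run A
t=2: queue=[A] q_used=2 → run A
t=3: queue=[B] q_used=0 → run B
t=4: queue=[B,C,E,G] q_used=1 → run B
t=5: queue=[B,C,E,G,D] q_used=2 → run B
t=6: queue=[B,C,E,G,D,H] q_used=3 → run B
t=7: queue=[C,E,G,D,H] q_used=0 → run C
t=8: queue=[C,E,G,D,H,F] q_used=1 → run C
t=9: queue=[C,E,G,D,H,F] q_used=2 → run C
t=10: queue=[E,G,D,H,F] q_used=0 → run E
t=11: queue=[E,G,D,H,F] q_used=1 → run E
t=12: queue=[E,G,D,H,F] q_used=2 → run E
t=13: queue=[E,G,D,H,F] q_used=3 → run E
t=14: queue=[G,D,H,F,E] q_used=0 → run G
t=15: queue=[G,D,H,F,E] q_used=1 → run G
t=16: queue=[G,D,H,F,E] q_used=2 → run G
t=17: queue=[D,H,F,E] q_used=0 → run D
t=18: queue=[D,H,F,E] q_used=1 → run D
t=19: queue=[H,F,E] q_used=0 → run H
t=20: queue=[H,F,E] q_used=1 → run H
t=21: queue=[H,F,E] q_used=2 → run H
t=22: queue=[H,F,E] q_used=3 → run H
t=23: queue=[F,E] q_used=0 → run F
t=24: queue=[F,E] q_used=1 → run F
t=25: queue=[F,E] q_used=2 → run F
t=26: queue=[F,E] q_used=3 → run F
t=27: queue=[E,F] q_used=0 → run E
t=28: queue=[E,F] q_used=1 → run E
t=29: queue=[F] q_used=0 → run F
t=30: queue=[F] q_used=1 → run F
t=31: (idle)
t=32: (idle)
t=33: (idle)
t=34: (idle)
t=35: (idle)
t=36: (idle)
t=37: (idle)
t=38: (idle)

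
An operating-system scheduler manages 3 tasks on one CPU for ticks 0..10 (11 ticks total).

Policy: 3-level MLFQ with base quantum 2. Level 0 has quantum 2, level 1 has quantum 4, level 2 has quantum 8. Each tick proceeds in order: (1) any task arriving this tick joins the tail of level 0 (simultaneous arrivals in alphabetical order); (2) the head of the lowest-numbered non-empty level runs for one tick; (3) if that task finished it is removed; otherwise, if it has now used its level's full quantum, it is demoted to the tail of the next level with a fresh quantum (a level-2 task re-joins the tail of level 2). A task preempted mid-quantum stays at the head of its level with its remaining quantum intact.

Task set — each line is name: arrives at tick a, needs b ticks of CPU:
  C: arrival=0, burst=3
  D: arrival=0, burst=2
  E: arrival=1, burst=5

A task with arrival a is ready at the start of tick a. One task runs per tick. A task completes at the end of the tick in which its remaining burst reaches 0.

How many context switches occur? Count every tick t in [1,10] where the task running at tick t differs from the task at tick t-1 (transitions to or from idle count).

t=0: L0/L1/L2 = CD/-/- → run C
t=1: L0/L1/L2 = CDE/-/- → run C
t=2: L0/L1/L2 = DE/C/- → run D
t=3: L0/L1/L2 = DE/C/- → run D
t=4: L0/L1/L2 = E/C/- → run E
t=5: L0/L1/L2 = E/C/- → run E
t=6: L0/L1/L2 = -/CE/- → run C
t=7: L0/L1/L2 = -/E/- → run E
t=8: L0/L1/L2 = -/E/- → run E
t=9: L0/L1/L2 = -/E/- → run E
t=10: (idle)

context switches = 5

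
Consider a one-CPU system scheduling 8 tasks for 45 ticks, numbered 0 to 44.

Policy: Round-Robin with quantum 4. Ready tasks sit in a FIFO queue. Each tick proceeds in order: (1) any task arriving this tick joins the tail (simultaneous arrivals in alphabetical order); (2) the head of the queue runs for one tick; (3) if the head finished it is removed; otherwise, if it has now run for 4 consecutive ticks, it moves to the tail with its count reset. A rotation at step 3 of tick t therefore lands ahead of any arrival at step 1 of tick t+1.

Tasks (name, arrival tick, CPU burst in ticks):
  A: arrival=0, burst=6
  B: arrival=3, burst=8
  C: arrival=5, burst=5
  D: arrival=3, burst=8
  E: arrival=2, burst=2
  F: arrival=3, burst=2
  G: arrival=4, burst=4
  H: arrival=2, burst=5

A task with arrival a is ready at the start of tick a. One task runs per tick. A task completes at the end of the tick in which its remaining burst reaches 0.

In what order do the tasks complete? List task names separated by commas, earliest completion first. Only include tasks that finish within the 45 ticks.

completion order = E, F, A, G, H, B, D, C

t=0: queue=[A] q_used=0 → run A
t=1: queue=[A] q_used=1 → run A
t=2: queue=[A,E,H] q_used=2 → run A
t=3: queue=[A,E,H,B,D,F] q_used=3 → run A
t=4: queue=[E,H,B,D,F,A,G] q_used=0 → run E
t=5: queue=[E,H,B,D,F,A,G,C] q_used=1 → run E
t=6: queue=[H,B,D,F,A,G,C] q_used=0 → run H
t=7: queue=[H,B,D,F,A,G,C] q_used=1 → run H
t=8: queue=[H,B,D,F,A,G,C] q_used=2 → run H
t=9: queue=[H,B,D,F,A,G,C] q_used=3 → run H
t=10: queue=[B,D,F,A,G,C,H] q_used=0 → run B
t=11: queue=[B,D,F,A,G,C,H] q_used=1 → run B
t=12: queue=[B,D,F,A,G,C,H] q_used=2 → run B
t=13: queue=[B,D,F,A,G,C,H] q_used=3 → run B
t=14: queue=[D,F,A,G,C,H,B] q_used=0 → run D
t=15: queue=[D,F,A,G,C,H,B] q_used=1 → run D
t=16: queue=[D,F,A,G,C,H,B] q_used=2 → run D
t=17: queue=[D,F,A,G,C,H,B] q_used=3 → run D
t=18: queue=[F,A,G,C,H,B,D] q_used=0 → run F
t=19: queue=[F,A,G,C,H,B,D] q_used=1 → run F
t=20: queue=[A,G,C,H,B,D] q_used=0 → run A
t=21: queue=[A,G,C,H,B,D] q_used=1 → run A
t=22: queue=[G,C,H,B,D] q_used=0 → run G
t=23: queue=[G,C,H,B,D] q_used=1 → run G
t=24: queue=[G,C,H,B,D] q_used=2 → run G
t=25: queue=[G,C,H,B,D] q_used=3 → run G
t=26: queue=[C,H,B,D] q_used=0 → run C
t=27: queue=[C,H,B,D] q_used=1 → run C
t=28: queue=[C,H,B,D] q_used=2 → run C
t=29: queue=[C,H,B,D] q_used=3 → run C
t=30: queue=[H,B,D,C] q_used=0 → run H
t=31: queue=[B,D,C] q_used=0 → run B
t=32: queue=[B,D,C] q_used=1 → run B
t=33: queue=[B,D,C] q_used=2 → run B
t=34: queue=[B,D,C] q_used=3 → run B
t=35: queue=[D,C] q_used=0 → run D
t=36: queue=[D,C] q_used=1 → run D
t=37: queue=[D,C] q_used=2 → run D
t=38: queue=[D,C] q_used=3 → run D
t=39: queue=[C] q_used=0 → run C
t=40: (idle)
t=41: (idle)
t=42: (idle)
t=43: (idle)
t=44: (idle)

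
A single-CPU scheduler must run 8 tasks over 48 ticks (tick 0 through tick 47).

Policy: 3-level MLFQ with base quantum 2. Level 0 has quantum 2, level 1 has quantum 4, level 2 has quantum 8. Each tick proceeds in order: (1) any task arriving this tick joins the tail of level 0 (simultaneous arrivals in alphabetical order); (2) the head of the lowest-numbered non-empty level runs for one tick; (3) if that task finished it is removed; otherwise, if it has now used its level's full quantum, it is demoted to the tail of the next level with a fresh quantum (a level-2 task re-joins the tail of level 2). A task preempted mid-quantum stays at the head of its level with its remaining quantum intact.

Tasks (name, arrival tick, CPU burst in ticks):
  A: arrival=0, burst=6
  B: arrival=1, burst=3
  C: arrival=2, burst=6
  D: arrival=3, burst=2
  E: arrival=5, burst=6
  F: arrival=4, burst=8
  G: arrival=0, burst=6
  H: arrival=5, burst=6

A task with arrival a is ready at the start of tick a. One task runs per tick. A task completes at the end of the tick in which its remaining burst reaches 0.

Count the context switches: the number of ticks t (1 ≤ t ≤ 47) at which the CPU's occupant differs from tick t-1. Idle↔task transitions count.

t=0: L0/L1/L2 = AG/-/- → run A
t=1: L0/L1/L2 = AGB/-/- → run A
t=2: L0/L1/L2 = GBC/A/- → run G
t=3: L0/L1/L2 = GBCD/A/- → run G
t=4: L0/L1/L2 = BCDF/AG/- → run B
t=5: L0/L1/L2 = BCDFEH/AG/- → run B
t=6: L0/L1/L2 = CDFEH/AGB/- → run C
t=7: L0/L1/L2 = CDFEH/AGB/- → run C
t=8: L0/L1/L2 = DFEH/AGBC/- → run D
t=9: L0/L1/L2 = DFEH/AGBC/- → run D
t=10: L0/L1/L2 = FEH/AGBC/- → run F
t=11: L0/L1/L2 = FEH/AGBC/- → run F
t=12: L0/L1/L2 = EH/AGBCF/- → run E
t=13: L0/L1/L2 = EH/AGBCF/- → run E
t=14: L0/L1/L2 = H/AGBCFE/- → run H
t=15: L0/L1/L2 = H/AGBCFE/- → run H
t=16: L0/L1/L2 = -/AGBCFEH/- → run A
t=17: L0/L1/L2 = -/AGBCFEH/- → run A
t=18: L0/L1/L2 = -/AGBCFEH/- → run A
t=19: L0/L1/L2 = -/AGBCFEH/- → run A
t=20: L0/L1/L2 = -/GBCFEH/- → run G
t=21: L0/L1/L2 = -/GBCFEH/- → run G
t=22: L0/L1/L2 = -/GBCFEH/- → run G
t=23: L0/L1/L2 = -/GBCFEH/- → run G
t=24: L0/L1/L2 = -/BCFEH/- → run B
t=25: L0/L1/L2 = -/CFEH/- → run C
t=26: L0/L1/L2 = -/CFEH/- → run C
t=27: L0/L1/L2 = -/CFEH/- → run C
t=28: L0/L1/L2 = -/CFEH/- → run C
t=29: L0/L1/L2 = -/FEH/- → run F
t=30: L0/L1/L2 = -/FEH/- → run F
t=31: L0/L1/L2 = -/FEH/- → run F
t=32: L0/L1/L2 = -/FEH/- → run F
t=33: L0/L1/L2 = -/EH/F → run E
t=34: L0/L1/L2 = -/EH/F → run E
t=35: L0/L1/L2 = -/EH/F → run E
t=36: L0/L1/L2 = -/EH/F → run E
t=37: L0/L1/L2 = -/H/F → run H
t=38: L0/L1/L2 = -/H/F → run H
t=39: L0/L1/L2 = -/H/F → run H
t=40: L0/L1/L2 = -/H/F → run H
t=41: L0/L1/L2 = -/-/F → run F
t=42: L0/L1/L2 = -/-/F → run F
t=43: (idle)
t=44: (idle)
t=45: (idle)
t=46: (idle)
t=47: (idle)

context switches = 16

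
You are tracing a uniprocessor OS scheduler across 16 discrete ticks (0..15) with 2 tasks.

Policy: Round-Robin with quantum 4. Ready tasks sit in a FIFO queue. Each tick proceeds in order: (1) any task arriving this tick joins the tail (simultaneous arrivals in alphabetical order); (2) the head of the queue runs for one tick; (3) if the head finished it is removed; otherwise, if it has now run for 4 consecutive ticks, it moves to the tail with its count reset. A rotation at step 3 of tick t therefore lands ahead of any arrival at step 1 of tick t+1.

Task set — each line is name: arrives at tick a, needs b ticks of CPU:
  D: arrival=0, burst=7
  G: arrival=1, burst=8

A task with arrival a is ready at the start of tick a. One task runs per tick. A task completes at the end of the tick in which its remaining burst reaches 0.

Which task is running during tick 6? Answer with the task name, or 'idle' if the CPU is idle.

running at tick 6 = G

t=0: queue=[D] q_used=0 → run D
t=1: queue=[D,G] q_used=1 → run D
t=2: queue=[D,G] q_used=2 → run D
t=3: queue=[D,G] q_used=3 → run D
t=4: queue=[G,D] q_used=0 → run G
t=5: queue=[G,D] q_used=1 → run G
t=6: queue=[G,D] q_used=2 → run G
t=7: queue=[G,D] q_used=3 → run G
t=8: queue=[D,G] q_used=0 → run D
t=9: queue=[D,G] q_used=1 → run D
t=10: queue=[D,G] q_used=2 → run D
t=11: queue=[G] q_used=0 → run G
t=12: queue=[G] q_used=1 → run G
t=13: queue=[G] q_used=2 → run G
t=14: queue=[G] q_used=3 → run G
t=15: (idle)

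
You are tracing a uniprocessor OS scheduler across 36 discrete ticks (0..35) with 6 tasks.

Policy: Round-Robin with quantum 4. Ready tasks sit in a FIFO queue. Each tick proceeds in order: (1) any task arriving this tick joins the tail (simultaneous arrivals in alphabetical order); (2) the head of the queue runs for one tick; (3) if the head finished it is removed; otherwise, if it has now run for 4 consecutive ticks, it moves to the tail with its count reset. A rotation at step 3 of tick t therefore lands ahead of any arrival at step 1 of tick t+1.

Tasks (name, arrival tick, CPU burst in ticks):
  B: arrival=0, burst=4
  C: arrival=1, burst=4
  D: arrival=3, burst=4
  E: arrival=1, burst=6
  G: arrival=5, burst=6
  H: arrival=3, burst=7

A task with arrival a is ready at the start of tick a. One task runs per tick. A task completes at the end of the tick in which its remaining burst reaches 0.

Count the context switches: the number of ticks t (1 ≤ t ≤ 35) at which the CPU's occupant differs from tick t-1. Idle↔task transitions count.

t=0: queue=[B] q_used=0 → run B
t=1: queue=[B,C,E] q_used=1 → run B
t=2: queue=[B,C,E] q_used=2 → run B
t=3: queue=[B,C,E,D,H] q_used=3 → run B
t=4: queue=[C,E,D,H] q_used=0 → run C
t=5: queue=[C,E,D,H,G] q_used=1 → run C
t=6: queue=[C,E,D,H,G] q_used=2 → run C
t=7: queue=[C,E,D,H,G] q_used=3 → run C
t=8: queue=[E,D,H,G] q_used=0 → run E
t=9: queue=[E,D,H,G] q_used=1 → run E
t=10: queue=[E,D,H,G] q_used=2 → run E
t=11: queue=[E,D,H,G] q_used=3 → run E
t=12: queue=[D,H,G,E] q_used=0 → run D
t=13: queue=[D,H,G,E] q_used=1 → run D
t=14: queue=[D,H,G,E] q_used=2 → run D
t=15: queue=[D,H,G,E] q_used=3 → run D
t=16: queue=[H,G,E] q_used=0 → run H
t=17: queue=[H,G,E] q_used=1 → run H
t=18: queue=[H,G,E] q_used=2 → run H
t=19: queue=[H,G,E] q_used=3 → run H
t=20: queue=[G,E,H] q_used=0 → run G
t=21: queue=[G,E,H] q_used=1 → run G
t=22: queue=[G,E,H] q_used=2 → run G
t=23: queue=[G,E,H] q_used=3 → run G
t=24: queue=[E,H,G] q_used=0 → run E
t=25: queue=[E,H,G] q_used=1 → run E
t=26: queue=[H,G] q_used=0 → run H
t=27: queue=[H,G] q_used=1 → run H
t=28: queue=[H,G] q_used=2 → run H
t=29: queue=[G] q_used=0 → run G
t=30: queue=[G] q_used=1 → run G
t=31: (idle)
t=32: (idle)
t=33: (idle)
t=34: (idle)
t=35: (idle)

context switches = 9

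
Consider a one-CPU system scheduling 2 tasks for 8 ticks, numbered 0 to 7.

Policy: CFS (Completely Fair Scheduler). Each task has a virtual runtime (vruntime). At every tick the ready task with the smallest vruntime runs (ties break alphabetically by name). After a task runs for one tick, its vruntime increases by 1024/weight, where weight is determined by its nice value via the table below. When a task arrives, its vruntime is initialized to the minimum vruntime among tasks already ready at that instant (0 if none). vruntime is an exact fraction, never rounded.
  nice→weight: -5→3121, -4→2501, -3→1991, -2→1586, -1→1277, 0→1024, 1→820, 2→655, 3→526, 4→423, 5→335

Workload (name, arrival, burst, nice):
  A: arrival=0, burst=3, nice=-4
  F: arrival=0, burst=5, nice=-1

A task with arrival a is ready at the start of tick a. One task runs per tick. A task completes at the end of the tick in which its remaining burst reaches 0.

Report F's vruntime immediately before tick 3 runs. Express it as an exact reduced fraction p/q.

t=0: vr[A=0 F=0] → run A
t=1: vr[A=1024/2501 F=0] → run F
t=2: vr[A=1024/2501 F=1024/1277] → run A
t=3: vr[A=2048/2501 F=1024/1277] → run F
t=4: vr[A=2048/2501 F=2048/1277] → run A
t=5: vr[F=2048/1277] → run F
t=6: vr[F=3072/1277] → run F
t=7: vr[F=4096/1277] → run F

vruntime(F, start of tick 3) = 1024/1277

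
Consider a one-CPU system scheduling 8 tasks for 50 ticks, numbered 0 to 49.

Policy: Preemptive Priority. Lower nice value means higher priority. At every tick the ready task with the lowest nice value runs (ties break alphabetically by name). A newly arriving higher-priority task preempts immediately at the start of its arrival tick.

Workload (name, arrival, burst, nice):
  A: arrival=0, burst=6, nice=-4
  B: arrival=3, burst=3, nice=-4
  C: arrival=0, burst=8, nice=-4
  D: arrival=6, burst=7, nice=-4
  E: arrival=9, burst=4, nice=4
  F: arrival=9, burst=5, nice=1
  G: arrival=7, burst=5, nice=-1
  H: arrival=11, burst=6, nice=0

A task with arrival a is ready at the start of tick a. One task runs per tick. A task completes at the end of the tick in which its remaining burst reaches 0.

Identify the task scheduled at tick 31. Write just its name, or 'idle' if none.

t=0: ready={A,C} → run A
t=1: ready={A,C} → run A
t=2: ready={A,C} → run A
t=3: ready={A,B,C} → run A
t=4: ready={A,B,C} → run A
t=5: ready={A,B,C} → run A
t=6: ready={B,C,D} → run B
t=7: ready={B,C,D,G} → run B
t=8: ready={B,C,D,G} → run B
t=9: ready={C,D,E,F,G} → run C
t=10: ready={C,D,E,F,G} → run C
t=11: ready={C,D,E,F,G,H} → run C
t=12: ready={C,D,E,F,G,H} → run C
t=13: ready={C,D,E,F,G,H} → run C
t=14: ready={C,D,E,F,G,H} → run C
t=15: ready={C,D,E,F,G,H} → run C
t=16: ready={C,D,E,F,G,H} → run C
t=17: ready={D,E,F,G,H} → run D
t=18: ready={D,E,F,G,H} → run D
t=19: ready={D,E,F,G,H} → run D
t=20: ready={D,E,F,G,H} → run D
t=21: ready={D,E,F,G,H} → run D
t=22: ready={D,E,F,G,H} → run D
t=23: ready={D,E,F,G,H} → run D
t=24: ready={E,F,G,H} → run G
t=25: ready={E,F,G,H} → run G
t=26: ready={E,F,G,H} → run G
t=27: ready={E,F,G,H} → run G
t=28: ready={E,F,G,H} → run G
t=29: ready={E,F,H} → run H
t=30: ready={E,F,H} → run H
t=31: ready={E,F,H} → run H
t=32: ready={E,F,H} → run H
t=33: ready={E,F,H} → run H
t=34: ready={E,F,H} → run H
t=35: ready={E,F} → run F
t=36: ready={E,F} → run F
t=37: ready={E,F} → run F
t=38: ready={E,F} → run F
t=39: ready={E,F} → run F
t=40: ready={E} → run E
t=41: ready={E} → run E
t=42: ready={E} → run E
t=43: ready={E} → run E
t=44: (idle)
t=45: (idle)
t=46: (idle)
t=47: (idle)
t=48: (idle)
t=49: (idle)

running at tick 31 = H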